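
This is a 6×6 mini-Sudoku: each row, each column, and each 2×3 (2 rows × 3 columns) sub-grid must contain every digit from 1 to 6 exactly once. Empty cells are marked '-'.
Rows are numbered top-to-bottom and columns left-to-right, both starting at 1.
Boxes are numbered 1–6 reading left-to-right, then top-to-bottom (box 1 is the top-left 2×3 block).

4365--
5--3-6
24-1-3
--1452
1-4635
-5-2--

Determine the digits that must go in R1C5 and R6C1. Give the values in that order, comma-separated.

For R1C5:
  Consider where 2 can go in row 1.
  R1C6 is out (column 6 already has a 2).
  So the only cell in row 1 that can hold 2 is R1C5.
  So R1C5 = 2.
For R6C1:
  Consider where 6 can go in box 5.
  R5C2 is out (row 5 already has a 6).
  R6C3 is out (column 3 already has a 6).
  So the only cell in box 5 that can hold 6 is R6C1.
  So R6C1 = 6.

2,6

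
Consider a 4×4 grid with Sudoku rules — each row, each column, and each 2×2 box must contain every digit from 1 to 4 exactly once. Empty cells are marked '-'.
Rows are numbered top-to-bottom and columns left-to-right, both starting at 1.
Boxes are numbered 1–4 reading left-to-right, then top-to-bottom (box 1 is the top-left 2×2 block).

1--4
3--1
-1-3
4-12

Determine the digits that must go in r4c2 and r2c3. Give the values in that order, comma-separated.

3,2

For r4c2:
  Row 4 already contains {1, 2, 4}.
  Column 2 already contains {1}.
  Its 2×2 block (box 3) already contains {1, 4}.
  The only value from 1–4 not eliminated is 3, so r4c2 = 3.
For r2c3:
  Row 2 already contains {1, 3}.
  Column 3 already contains {1}.
  Its 2×2 block (box 2) already contains {1, 4}.
  The only value from 1–4 not eliminated is 2, so r2c3 = 2.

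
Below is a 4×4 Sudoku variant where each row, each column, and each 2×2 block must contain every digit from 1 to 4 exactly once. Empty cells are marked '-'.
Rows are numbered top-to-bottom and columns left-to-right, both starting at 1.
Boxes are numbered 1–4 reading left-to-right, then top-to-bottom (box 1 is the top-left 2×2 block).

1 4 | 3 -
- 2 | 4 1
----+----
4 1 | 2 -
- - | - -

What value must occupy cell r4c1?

Cell r4c1 itself could take any of {2, 3} by direct elimination.
Consider where 2 can go in box 3.
r4c2 is out (column 2 already has a 2).
So the only cell in box 3 that can hold 2 is r4c1.
Therefore r4c1 = 2.

2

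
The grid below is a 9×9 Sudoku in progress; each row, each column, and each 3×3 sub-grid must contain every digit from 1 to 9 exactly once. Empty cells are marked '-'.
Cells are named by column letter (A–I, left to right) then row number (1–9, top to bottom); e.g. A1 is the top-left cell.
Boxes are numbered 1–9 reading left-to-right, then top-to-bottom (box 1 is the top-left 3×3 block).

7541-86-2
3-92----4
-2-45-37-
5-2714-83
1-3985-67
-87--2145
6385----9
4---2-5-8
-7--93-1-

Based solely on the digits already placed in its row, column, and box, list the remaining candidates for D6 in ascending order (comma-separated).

Row 6 already contains {1, 2, 4, 5, 7, 8}.
Column D already contains {1, 2, 4, 5, 7, 9}.
Its 3×3 block (box 5) already contains {1, 2, 4, 5, 7, 8, 9}.
Removing those from 1–9 leaves {3, 6} as the candidates for D6.

3,6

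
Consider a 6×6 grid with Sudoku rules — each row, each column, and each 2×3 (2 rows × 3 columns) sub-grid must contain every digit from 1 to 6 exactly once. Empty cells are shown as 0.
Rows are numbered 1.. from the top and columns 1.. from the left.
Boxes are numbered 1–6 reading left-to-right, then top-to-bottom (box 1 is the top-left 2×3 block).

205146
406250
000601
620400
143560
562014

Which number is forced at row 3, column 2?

Cell row 3, column 2 itself could take any of {3, 5} by direct elimination.
Consider where 5 can go in box 3.
row 3, column 1 is out (column 1 already has a 5).
row 3, column 3 is out (column 3 already has a 5).
row 4, column 3 is out (column 3 already has a 5).
So the only cell in box 3 that can hold 5 is row 3, column 2.
Therefore row 3, column 2 = 5.

5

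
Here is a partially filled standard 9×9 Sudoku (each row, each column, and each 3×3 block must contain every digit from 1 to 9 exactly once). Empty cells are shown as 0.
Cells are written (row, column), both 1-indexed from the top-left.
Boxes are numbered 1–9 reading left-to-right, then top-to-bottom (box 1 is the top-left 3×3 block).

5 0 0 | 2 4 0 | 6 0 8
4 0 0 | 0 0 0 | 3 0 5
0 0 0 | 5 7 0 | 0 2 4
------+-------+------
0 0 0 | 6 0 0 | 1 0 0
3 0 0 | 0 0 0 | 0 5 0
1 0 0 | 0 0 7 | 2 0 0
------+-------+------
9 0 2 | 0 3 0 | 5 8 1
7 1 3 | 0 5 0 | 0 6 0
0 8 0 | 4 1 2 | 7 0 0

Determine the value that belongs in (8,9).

2

Cell (8,9) itself could take any of {2, 9} by direct elimination.
Consider where 2 can go in column 9.
(4,9) is out (box 6 already has a 2).
(5,9) is out (box 6 already has a 2).
(6,9) is out (row 6 already has a 2).
(9,9) is out (row 9 already has a 2).
So the only cell in column 9 that can hold 2 is (8,9).
Therefore (8,9) = 2.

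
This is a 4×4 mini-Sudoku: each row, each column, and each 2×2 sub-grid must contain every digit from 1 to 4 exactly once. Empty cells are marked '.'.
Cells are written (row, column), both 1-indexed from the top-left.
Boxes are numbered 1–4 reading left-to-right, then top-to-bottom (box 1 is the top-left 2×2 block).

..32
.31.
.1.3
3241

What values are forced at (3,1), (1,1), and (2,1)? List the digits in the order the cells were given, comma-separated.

For (3,1):
  Row 3 already contains {1, 3}.
  Column 1 already contains {3}.
  Its 2×2 block (box 3) already contains {1, 2, 3}.
  The only value from 1–4 not eliminated is 4, so (3,1) = 4.
For (1,1):
  Consider where 1 can go in column 1.
  (2,1) is out (row 2 already has a 1).
  (3,1) is out (row 3 already has a 1).
  So the only cell in column 1 that can hold 1 is (1,1).
  So (1,1) = 1.
For (2,1):
  Consider where 2 can go in row 2.
  (2,4) is out (column 4 already has a 2).
  So the only cell in row 2 that can hold 2 is (2,1).
  So (2,1) = 2.

4,1,2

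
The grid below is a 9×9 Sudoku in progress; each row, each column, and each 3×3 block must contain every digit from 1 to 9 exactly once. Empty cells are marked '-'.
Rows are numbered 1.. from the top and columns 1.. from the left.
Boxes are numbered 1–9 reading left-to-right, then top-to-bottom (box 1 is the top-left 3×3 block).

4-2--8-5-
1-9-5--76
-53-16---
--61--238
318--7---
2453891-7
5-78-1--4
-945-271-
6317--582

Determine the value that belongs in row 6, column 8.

6

Row 6 already contains {1, 2, 3, 4, 5, 7, 8, 9}.
Column 8 already contains {1, 3, 5, 7, 8}.
Its 3×3 block (box 6) already contains {1, 2, 3, 7, 8}.
The only value from 1–9 not eliminated is 6, so row 6, column 8 = 6.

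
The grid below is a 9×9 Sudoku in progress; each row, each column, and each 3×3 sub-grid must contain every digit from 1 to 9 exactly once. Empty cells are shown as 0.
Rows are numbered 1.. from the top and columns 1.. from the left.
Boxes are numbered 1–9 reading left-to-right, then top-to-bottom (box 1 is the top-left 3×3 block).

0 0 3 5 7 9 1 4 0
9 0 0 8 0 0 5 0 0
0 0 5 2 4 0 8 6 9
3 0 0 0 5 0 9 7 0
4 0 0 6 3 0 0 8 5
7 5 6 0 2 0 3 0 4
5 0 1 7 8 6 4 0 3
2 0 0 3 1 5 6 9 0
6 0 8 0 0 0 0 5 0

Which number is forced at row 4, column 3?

Row 4 already contains {3, 5, 7, 9}.
Column 3 already contains {1, 3, 5, 6, 8}.
Its 3×3 block (box 4) already contains {3, 4, 5, 6, 7}.
The only value from 1–9 not eliminated is 2, so row 4, column 3 = 2.

2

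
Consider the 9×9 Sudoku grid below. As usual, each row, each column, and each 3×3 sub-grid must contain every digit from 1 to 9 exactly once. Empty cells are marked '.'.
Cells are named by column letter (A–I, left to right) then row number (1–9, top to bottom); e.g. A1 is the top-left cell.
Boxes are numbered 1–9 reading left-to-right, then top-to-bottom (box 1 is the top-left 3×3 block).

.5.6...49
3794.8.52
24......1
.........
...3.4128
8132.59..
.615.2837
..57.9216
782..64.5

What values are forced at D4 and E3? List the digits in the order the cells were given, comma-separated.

8,5

For D4:
  Consider where 8 can go in column D.
  D3 is out (box 2 already has a 8).
  D9 is out (row 9 already has a 8).
  So the only cell in column D that can hold 8 is D4.
  So D4 = 8.
For E3:
  Consider where 5 can go in box 2.
  E1 is out (row 1 already has a 5).
  F1 is out (row 1 already has a 5).
  E2 is out (row 2 already has a 5).
  D3 is out (column D already has a 5).
  F3 is out (column F already has a 5).
  So the only cell in box 2 that can hold 5 is E3.
  So E3 = 5.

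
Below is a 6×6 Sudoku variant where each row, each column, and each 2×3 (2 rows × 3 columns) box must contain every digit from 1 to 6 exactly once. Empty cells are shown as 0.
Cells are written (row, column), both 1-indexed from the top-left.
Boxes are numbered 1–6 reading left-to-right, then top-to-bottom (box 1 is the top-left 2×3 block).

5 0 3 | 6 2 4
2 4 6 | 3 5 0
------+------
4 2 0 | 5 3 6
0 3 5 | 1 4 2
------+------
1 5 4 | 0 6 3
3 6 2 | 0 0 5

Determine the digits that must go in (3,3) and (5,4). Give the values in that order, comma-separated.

For (3,3):
  Row 3 already contains {2, 3, 4, 5, 6}.
  Column 3 already contains {2, 3, 4, 5, 6}.
  Its 2×3 block (box 3) already contains {2, 3, 4, 5}.
  The only value from 1–6 not eliminated is 1, so (3,3) = 1.
For (5,4):
  Row 5 already contains {1, 3, 4, 5, 6}.
  Column 4 already contains {1, 3, 5, 6}.
  Its 2×3 block (box 6) already contains {3, 5, 6}.
  The only value from 1–6 not eliminated is 2, so (5,4) = 2.

1,2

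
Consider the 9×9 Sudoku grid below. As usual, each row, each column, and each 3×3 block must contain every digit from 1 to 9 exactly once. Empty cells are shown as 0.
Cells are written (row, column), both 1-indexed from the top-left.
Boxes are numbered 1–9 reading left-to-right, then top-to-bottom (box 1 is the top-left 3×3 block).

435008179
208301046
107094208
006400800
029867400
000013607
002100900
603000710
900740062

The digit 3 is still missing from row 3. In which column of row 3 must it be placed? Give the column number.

Consider where 3 can go in row 3.
(3,2) is out (column 2 already has a 3).
(3,4) is out (column 4 already has a 3).
So the only cell in row 3 that can hold 3 is (3,8).
That is column 8.

8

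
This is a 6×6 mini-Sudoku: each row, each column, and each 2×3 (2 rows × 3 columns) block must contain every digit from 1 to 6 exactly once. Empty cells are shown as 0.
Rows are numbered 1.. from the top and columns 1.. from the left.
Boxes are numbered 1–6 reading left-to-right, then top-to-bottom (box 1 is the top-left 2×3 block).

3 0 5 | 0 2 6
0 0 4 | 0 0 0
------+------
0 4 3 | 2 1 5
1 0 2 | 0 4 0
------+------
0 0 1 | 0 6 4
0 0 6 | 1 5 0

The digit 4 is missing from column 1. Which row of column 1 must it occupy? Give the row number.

Consider where 4 can go in column 1.
row 2, column 1 is out (row 2 already has a 4).
row 3, column 1 is out (row 3 already has a 4).
row 5, column 1 is out (row 5 already has a 4).
So the only cell in column 1 that can hold 4 is row 6, column 1.
That is row 6.

6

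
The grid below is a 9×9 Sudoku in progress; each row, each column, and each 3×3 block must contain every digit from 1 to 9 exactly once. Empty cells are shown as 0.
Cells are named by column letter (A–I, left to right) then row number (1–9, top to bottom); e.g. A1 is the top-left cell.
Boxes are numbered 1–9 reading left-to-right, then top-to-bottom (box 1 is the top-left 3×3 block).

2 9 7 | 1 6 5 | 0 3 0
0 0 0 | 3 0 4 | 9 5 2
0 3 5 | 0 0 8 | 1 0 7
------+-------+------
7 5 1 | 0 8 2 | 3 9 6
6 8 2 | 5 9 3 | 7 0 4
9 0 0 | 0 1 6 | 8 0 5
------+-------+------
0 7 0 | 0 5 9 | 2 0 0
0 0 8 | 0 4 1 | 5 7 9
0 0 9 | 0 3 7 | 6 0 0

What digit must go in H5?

Row 5 already contains {2, 3, 4, 5, 6, 7, 8, 9}.
Column H already contains {3, 5, 7, 9}.
Its 3×3 block (box 6) already contains {3, 4, 5, 6, 7, 8, 9}.
The only value from 1–9 not eliminated is 1, so H5 = 1.

1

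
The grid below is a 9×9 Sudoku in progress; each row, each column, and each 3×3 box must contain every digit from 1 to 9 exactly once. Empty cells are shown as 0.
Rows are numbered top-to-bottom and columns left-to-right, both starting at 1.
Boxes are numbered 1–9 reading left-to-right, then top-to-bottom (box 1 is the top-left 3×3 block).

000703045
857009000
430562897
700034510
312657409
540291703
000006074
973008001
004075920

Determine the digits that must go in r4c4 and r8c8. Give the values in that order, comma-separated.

8,5

For r4c4:
  Row 4 already contains {1, 3, 4, 5, 7}.
  Column 4 already contains {2, 5, 6, 7}.
  Its 3×3 block (box 5) already contains {1, 2, 3, 4, 5, 6, 7, 9}.
  The only value from 1–9 not eliminated is 8, so r4c4 = 8.
For r8c8:
  Consider where 5 can go in box 9.
  r7c7 is out (column 7 already has a 5).
  r8c7 is out (column 7 already has a 5).
  r9c9 is out (row 9 already has a 5).
  So the only cell in box 9 that can hold 5 is r8c8.
  So r8c8 = 5.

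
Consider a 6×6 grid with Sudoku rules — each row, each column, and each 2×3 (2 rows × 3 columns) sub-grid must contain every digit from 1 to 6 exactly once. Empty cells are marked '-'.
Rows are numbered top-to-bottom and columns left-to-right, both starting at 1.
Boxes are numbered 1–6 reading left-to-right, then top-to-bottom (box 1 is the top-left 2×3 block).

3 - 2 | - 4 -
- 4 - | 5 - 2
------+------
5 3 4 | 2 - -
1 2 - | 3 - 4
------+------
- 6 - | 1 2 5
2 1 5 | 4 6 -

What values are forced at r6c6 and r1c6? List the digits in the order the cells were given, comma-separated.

For r6c6:
  Row 6 already contains {1, 2, 4, 5, 6}.
  Column 6 already contains {2, 4, 5}.
  Its 2×3 block (box 6) already contains {1, 2, 4, 5, 6}.
  The only value from 1–6 not eliminated is 3, so r6c6 = 3.
For r1c6:
  Consider where 1 can go in row 1.
  r1c2 is out (column 2 already has a 1).
  r1c4 is out (column 4 already has a 1).
  So the only cell in row 1 that can hold 1 is r1c6.
  So r1c6 = 1.

3,1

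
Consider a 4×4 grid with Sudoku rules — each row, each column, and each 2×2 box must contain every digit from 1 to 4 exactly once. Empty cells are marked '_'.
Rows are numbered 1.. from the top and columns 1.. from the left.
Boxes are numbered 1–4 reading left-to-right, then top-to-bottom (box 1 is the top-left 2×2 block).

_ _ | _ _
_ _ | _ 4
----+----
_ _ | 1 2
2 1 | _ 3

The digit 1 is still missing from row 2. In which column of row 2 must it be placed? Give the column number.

Consider where 1 can go in row 2.
row 2, column 2 is out (column 2 already has a 1).
row 2, column 3 is out (column 3 already has a 1).
So the only cell in row 2 that can hold 1 is row 2, column 1.
That is column 1.

1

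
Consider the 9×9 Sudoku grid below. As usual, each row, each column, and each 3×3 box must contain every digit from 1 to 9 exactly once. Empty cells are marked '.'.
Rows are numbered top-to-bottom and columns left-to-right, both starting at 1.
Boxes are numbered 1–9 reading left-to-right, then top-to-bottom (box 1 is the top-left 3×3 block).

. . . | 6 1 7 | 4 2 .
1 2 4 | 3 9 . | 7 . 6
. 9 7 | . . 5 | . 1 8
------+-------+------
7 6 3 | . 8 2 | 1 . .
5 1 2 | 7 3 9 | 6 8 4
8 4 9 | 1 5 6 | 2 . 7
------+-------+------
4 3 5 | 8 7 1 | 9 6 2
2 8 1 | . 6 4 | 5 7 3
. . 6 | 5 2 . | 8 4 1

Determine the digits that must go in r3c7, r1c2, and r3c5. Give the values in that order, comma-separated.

For r3c7:
  Row 3 already contains {1, 5, 7, 8, 9}.
  Column 7 already contains {1, 2, 4, 5, 6, 7, 8, 9}.
  Its 3×3 block (box 3) already contains {1, 2, 4, 6, 7, 8}.
  The only value from 1–9 not eliminated is 3, so r3c7 = 3.
For r1c2:
  Row 1 already contains {1, 2, 4, 6, 7}.
  Column 2 already contains {1, 2, 3, 4, 6, 8, 9}.
  Its 3×3 block (box 1) already contains {1, 2, 4, 7, 9}.
  The only value from 1–9 not eliminated is 5, so r1c2 = 5.
For r3c5:
  Row 3 already contains {1, 5, 7, 8, 9}.
  Column 5 already contains {1, 2, 3, 5, 6, 7, 8, 9}.
  Its 3×3 block (box 2) already contains {1, 3, 5, 6, 7, 9}.
  The only value from 1–9 not eliminated is 4, so r3c5 = 4.

3,5,4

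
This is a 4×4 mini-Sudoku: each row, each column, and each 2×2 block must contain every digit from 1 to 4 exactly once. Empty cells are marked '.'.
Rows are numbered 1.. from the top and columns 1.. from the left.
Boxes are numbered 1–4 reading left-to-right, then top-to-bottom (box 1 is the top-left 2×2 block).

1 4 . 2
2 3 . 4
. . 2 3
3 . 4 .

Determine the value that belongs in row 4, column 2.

2

Cell row 4, column 2 itself could take any of {1, 2} by direct elimination.
Consider where 2 can go in row 4.
row 4, column 4 is out (column 4 already has a 2).
So the only cell in row 4 that can hold 2 is row 4, column 2.
Therefore row 4, column 2 = 2.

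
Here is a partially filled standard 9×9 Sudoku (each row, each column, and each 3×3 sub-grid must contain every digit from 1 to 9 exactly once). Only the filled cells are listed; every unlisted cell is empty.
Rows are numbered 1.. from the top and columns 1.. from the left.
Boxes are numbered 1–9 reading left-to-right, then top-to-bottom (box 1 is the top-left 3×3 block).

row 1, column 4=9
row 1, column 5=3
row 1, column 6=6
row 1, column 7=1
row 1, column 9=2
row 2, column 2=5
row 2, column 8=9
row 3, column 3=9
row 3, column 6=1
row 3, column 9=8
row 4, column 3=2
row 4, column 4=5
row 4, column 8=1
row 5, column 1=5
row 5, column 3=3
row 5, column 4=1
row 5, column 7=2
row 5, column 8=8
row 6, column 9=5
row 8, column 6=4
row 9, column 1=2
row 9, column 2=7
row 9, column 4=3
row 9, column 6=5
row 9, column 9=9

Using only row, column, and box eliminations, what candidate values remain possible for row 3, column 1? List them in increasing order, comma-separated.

3,4,6,7

Row 3 already contains {1, 8, 9}.
Column 1 already contains {2, 5}.
Its 3×3 block (box 1) already contains {5, 9}.
Removing those from 1–9 leaves {3, 4, 6, 7} as the candidates for row 3, column 1.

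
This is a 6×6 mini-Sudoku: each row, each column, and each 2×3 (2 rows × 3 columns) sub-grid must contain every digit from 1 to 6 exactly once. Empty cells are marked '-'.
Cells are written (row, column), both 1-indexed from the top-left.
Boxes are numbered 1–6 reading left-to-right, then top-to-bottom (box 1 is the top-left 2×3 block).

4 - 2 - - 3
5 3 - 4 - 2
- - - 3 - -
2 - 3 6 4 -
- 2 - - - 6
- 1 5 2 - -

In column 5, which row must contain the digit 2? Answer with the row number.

Consider where 2 can go in column 5.
(1,5) is out (row 1 already has a 2).
(2,5) is out (row 2 already has a 2).
(5,5) is out (row 5 already has a 2).
(6,5) is out (row 6 already has a 2).
So the only cell in column 5 that can hold 2 is (3,5).
That is row 3.

3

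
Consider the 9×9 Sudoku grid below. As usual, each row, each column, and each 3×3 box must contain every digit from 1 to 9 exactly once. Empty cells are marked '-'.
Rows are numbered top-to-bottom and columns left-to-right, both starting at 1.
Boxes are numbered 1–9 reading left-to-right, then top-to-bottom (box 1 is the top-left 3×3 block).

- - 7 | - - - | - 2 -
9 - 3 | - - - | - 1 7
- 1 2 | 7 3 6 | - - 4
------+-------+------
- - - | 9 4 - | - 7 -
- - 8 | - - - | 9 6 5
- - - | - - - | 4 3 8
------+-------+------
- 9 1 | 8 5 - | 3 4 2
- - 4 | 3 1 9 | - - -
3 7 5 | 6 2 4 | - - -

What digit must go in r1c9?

3

Cell r1c9 itself could take any of {3, 6, 9} by direct elimination.
Consider where 3 can go in column 9.
r4c9 is out (box 6 already has a 3).
r8c9 is out (row 8 already has a 3).
r9c9 is out (row 9 already has a 3).
So the only cell in column 9 that can hold 3 is r1c9.
Therefore r1c9 = 3.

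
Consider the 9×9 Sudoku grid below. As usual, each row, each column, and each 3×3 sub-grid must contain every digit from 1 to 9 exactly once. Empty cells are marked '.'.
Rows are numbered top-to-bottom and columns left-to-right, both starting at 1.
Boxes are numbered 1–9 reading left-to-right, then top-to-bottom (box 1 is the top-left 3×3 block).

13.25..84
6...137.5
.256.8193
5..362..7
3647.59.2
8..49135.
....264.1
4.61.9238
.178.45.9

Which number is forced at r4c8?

Cell r4c8 itself could take any of {1, 4} by direct elimination.
Consider where 4 can go in box 6.
r4c7 is out (column 7 already has a 4).
r5c8 is out (row 5 already has a 4).
r6c9 is out (row 6 already has a 4).
So the only cell in box 6 that can hold 4 is r4c8.
Therefore r4c8 = 4.

4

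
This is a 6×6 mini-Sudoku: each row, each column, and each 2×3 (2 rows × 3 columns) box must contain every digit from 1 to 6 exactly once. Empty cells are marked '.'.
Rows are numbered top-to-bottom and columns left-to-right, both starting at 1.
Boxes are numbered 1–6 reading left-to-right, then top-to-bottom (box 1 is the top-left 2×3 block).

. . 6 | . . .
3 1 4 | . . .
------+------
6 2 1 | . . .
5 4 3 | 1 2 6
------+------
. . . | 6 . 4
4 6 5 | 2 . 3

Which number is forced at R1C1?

Row 1 already contains {6}.
Column 1 already contains {3, 4, 5, 6}.
Its 2×3 block (box 1) already contains {1, 3, 4, 6}.
The only value from 1–6 not eliminated is 2, so R1C1 = 2.

2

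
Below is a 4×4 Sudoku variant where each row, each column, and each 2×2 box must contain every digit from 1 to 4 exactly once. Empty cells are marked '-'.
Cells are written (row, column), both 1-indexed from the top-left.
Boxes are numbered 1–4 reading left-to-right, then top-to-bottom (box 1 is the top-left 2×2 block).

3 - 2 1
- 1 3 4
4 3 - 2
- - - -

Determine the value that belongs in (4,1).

1

Cell (4,1) itself could take any of {1, 2} by direct elimination.
Consider where 1 can go in column 1.
(2,1) is out (row 2 already has a 1).
So the only cell in column 1 that can hold 1 is (4,1).
Therefore (4,1) = 1.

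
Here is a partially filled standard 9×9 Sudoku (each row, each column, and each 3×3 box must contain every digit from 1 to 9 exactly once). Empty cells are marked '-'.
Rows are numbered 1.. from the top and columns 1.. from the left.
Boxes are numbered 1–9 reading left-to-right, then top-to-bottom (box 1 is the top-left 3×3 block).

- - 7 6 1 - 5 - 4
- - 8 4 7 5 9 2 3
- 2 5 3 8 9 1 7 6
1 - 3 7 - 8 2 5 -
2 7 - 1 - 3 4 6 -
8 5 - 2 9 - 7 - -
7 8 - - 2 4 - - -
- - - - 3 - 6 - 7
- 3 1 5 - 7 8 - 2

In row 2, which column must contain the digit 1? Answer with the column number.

2

Consider where 1 can go in row 2.
row 2, column 1 is out (column 1 already has a 1).
So the only cell in row 2 that can hold 1 is row 2, column 2.
That is column 2.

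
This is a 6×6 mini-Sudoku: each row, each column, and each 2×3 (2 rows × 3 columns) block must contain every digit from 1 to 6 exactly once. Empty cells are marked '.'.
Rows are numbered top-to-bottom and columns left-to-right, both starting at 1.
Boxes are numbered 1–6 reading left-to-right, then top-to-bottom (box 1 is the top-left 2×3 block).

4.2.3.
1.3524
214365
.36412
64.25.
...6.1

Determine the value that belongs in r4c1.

5

Row 4 already contains {1, 2, 3, 4, 6}.
Column 1 already contains {1, 2, 4, 6}.
Its 2×3 block (box 3) already contains {1, 2, 3, 4, 6}.
The only value from 1–6 not eliminated is 5, so r4c1 = 5.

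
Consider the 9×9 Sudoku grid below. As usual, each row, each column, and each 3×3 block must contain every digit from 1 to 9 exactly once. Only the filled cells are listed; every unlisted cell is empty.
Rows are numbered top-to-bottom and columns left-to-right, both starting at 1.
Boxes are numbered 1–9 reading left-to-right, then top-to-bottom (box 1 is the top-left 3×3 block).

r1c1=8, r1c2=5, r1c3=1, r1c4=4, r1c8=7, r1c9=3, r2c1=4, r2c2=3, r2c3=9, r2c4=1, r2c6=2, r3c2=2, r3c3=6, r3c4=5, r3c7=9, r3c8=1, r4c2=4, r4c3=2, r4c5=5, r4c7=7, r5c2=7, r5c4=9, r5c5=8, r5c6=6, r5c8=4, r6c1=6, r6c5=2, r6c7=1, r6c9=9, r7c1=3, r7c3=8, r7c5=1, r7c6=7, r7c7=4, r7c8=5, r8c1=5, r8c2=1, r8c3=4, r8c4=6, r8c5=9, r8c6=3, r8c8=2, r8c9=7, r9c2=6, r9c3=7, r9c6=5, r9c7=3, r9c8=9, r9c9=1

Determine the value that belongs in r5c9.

Cell r5c9 itself could take any of {2, 5} by direct elimination.
Consider where 2 can go in column 9.
r2c9 is out (row 2 already has a 2).
r3c9 is out (row 3 already has a 2).
r4c9 is out (row 4 already has a 2).
r7c9 is out (box 9 already has a 2).
So the only cell in column 9 that can hold 2 is r5c9.
Therefore r5c9 = 2.

2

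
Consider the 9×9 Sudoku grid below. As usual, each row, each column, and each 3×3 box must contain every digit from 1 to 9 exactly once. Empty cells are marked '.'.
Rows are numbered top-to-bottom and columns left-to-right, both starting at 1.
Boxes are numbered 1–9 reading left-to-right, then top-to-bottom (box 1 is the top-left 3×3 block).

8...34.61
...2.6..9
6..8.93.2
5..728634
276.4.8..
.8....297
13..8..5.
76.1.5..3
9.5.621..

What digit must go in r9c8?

7

Cell r9c8 itself could take any of {4, 7, 8} by direct elimination.
Consider where 7 can go in row 9.
r9c2 is out (column 2 already has a 7).
r9c4 is out (column 4 already has a 7).
r9c9 is out (column 9 already has a 7).
So the only cell in row 9 that can hold 7 is r9c8.
Therefore r9c8 = 7.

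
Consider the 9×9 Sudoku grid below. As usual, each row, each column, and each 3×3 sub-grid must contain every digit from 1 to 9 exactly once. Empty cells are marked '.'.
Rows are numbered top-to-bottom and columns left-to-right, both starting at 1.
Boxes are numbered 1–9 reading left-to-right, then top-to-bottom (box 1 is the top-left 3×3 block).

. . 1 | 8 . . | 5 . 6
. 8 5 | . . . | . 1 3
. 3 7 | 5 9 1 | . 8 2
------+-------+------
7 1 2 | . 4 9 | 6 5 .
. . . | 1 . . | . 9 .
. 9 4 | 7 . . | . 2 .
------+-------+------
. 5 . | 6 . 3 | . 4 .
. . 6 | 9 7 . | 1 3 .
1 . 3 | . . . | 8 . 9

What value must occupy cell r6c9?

1

Cell r6c9 itself could take any of {1, 8} by direct elimination.
Consider where 1 can go in column 9.
r4c9 is out (row 4 already has a 1).
r5c9 is out (row 5 already has a 1).
r7c9 is out (box 9 already has a 1).
r8c9 is out (row 8 already has a 1).
So the only cell in column 9 that can hold 1 is r6c9.
Therefore r6c9 = 1.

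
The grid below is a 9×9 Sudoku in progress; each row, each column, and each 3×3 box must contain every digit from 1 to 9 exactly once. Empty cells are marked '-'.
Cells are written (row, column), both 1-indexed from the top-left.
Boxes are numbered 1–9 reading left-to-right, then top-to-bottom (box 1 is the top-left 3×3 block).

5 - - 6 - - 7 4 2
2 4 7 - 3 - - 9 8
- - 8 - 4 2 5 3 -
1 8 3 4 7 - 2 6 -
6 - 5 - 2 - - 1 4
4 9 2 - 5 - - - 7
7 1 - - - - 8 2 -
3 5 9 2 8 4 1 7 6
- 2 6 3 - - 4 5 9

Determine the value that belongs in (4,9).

5

Row 4 already contains {1, 2, 3, 4, 6, 7, 8}.
Column 9 already contains {2, 4, 6, 7, 8, 9}.
Its 3×3 block (box 6) already contains {1, 2, 4, 6, 7}.
The only value from 1–9 not eliminated is 5, so (4,9) = 5.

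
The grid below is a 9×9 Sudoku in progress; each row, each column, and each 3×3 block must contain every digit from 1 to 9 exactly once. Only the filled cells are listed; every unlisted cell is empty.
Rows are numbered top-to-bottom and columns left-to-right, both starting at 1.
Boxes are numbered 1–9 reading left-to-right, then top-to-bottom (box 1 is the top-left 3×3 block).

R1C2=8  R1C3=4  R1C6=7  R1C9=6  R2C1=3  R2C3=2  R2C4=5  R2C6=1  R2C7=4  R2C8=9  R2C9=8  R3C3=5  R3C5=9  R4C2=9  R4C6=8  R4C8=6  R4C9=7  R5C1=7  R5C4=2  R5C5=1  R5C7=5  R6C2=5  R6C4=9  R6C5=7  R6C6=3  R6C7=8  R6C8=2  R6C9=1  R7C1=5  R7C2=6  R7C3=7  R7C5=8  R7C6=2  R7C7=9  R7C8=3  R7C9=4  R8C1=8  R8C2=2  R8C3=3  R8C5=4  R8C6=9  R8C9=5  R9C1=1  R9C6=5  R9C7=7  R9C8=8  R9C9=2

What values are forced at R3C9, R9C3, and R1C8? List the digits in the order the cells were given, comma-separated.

3,9,5

For R3C9:
  Row 3 already contains {5, 9}.
  Column 9 already contains {1, 2, 4, 5, 6, 7, 8}.
  Its 3×3 block (box 3) already contains {4, 6, 8, 9}.
  The only value from 1–9 not eliminated is 3, so R3C9 = 3.
For R9C3:
  Row 9 already contains {1, 2, 5, 7, 8}.
  Column 3 already contains {2, 3, 4, 5, 7}.
  Its 3×3 block (box 7) already contains {1, 2, 3, 5, 6, 7, 8}.
  The only value from 1–9 not eliminated is 9, so R9C3 = 9.
For R1C8:
  Consider where 5 can go in row 1.
  R1C1 is out (column 1 already has a 5).
  R1C4 is out (column 4 already has a 5).
  R1C5 is out (box 2 already has a 5).
  R1C7 is out (column 7 already has a 5).
  So the only cell in row 1 that can hold 5 is R1C8.
  So R1C8 = 5.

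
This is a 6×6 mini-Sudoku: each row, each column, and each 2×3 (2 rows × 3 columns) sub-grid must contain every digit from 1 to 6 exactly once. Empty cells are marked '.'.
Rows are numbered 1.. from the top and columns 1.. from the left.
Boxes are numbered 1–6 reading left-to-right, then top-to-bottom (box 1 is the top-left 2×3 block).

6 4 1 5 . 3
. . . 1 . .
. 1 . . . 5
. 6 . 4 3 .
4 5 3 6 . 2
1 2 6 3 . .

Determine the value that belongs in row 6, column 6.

4

Row 6 already contains {1, 2, 3, 6}.
Column 6 already contains {2, 3, 5}.
Its 2×3 block (box 6) already contains {2, 3, 6}.
The only value from 1–6 not eliminated is 4, so row 6, column 6 = 4.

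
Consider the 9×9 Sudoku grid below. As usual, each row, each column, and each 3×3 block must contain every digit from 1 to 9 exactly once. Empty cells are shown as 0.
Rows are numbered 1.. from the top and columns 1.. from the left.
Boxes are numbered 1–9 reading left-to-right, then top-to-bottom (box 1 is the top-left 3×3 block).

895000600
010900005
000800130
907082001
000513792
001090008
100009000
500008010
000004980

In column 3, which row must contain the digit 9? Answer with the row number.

Consider where 9 can go in column 3.
row 2, column 3 is out (row 2 already has a 9).
row 3, column 3 is out (box 1 already has a 9).
row 5, column 3 is out (row 5 already has a 9).
row 7, column 3 is out (row 7 already has a 9).
row 9, column 3 is out (row 9 already has a 9).
So the only cell in column 3 that can hold 9 is row 8, column 3.
That is row 8.

8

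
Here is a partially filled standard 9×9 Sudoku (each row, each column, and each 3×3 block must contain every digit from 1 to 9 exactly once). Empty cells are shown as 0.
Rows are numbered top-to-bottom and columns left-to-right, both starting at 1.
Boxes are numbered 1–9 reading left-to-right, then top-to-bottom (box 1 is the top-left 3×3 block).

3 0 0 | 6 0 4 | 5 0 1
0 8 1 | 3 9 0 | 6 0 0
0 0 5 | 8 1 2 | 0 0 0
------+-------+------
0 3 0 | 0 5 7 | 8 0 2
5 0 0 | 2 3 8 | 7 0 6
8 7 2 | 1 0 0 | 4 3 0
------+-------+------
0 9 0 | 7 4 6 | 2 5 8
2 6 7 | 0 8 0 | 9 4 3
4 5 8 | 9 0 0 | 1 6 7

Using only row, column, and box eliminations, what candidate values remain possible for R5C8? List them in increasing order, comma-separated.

Row 5 already contains {2, 3, 5, 6, 7, 8}.
Column 8 already contains {3, 4, 5, 6}.
Its 3×3 block (box 6) already contains {2, 3, 4, 6, 7, 8}.
Removing those from 1–9 leaves {1, 9} as the candidates for R5C8.

1,9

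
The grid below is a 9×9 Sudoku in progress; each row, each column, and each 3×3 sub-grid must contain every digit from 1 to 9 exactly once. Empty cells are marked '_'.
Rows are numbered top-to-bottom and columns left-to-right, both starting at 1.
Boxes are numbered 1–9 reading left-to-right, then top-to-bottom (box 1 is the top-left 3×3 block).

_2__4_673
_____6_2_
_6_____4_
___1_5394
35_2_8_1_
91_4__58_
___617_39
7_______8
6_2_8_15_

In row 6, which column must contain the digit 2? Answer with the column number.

Consider where 2 can go in row 6.
R6C3 is out (column 3 already has a 2).
R6C5 is out (box 5 already has a 2).
R6C6 is out (box 5 already has a 2).
So the only cell in row 6 that can hold 2 is R6C9.
That is column 9.

9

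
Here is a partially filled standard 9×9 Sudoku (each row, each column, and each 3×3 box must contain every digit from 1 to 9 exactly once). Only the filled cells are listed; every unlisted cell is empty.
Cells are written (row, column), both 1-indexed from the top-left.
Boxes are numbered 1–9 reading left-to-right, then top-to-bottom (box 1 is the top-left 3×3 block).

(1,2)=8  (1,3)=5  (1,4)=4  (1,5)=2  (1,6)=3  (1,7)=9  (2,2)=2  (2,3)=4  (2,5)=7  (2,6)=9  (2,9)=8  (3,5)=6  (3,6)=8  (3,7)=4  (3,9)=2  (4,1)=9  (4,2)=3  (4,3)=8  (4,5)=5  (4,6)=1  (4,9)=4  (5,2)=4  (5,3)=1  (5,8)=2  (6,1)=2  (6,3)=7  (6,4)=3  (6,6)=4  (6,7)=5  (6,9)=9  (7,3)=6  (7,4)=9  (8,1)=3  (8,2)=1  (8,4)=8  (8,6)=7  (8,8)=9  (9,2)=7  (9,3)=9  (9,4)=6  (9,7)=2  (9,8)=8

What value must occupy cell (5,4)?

Row 5 already contains {1, 2, 4}.
Column 4 already contains {3, 4, 6, 8, 9}.
Its 3×3 block (box 5) already contains {1, 3, 4, 5}.
The only value from 1–9 not eliminated is 7, so (5,4) = 7.

7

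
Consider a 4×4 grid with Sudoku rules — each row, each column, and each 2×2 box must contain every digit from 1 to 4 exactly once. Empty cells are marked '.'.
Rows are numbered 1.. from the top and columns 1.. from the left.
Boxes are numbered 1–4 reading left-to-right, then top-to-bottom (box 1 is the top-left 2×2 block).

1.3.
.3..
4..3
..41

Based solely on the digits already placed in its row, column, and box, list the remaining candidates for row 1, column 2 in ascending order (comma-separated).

Row 1 already contains {1, 3}.
Column 2 already contains {3}.
Its 2×2 block (box 1) already contains {1, 3}.
Removing those from 1–4 leaves {2, 4} as the candidates for row 1, column 2.

2,4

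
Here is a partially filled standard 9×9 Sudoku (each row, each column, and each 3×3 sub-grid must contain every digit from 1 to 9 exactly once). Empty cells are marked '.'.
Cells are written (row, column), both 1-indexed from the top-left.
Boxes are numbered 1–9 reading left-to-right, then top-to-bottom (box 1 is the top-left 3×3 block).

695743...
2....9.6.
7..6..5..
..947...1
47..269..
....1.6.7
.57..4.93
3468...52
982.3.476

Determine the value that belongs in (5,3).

1

Cell (5,3) itself could take any of {1, 3, 8} by direct elimination.
Consider where 1 can go in box 4.
(4,1) is out (row 4 already has a 1).
(4,2) is out (row 4 already has a 1).
(6,1) is out (row 6 already has a 1).
(6,2) is out (row 6 already has a 1).
(6,3) is out (row 6 already has a 1).
So the only cell in box 4 that can hold 1 is (5,3).
Therefore (5,3) = 1.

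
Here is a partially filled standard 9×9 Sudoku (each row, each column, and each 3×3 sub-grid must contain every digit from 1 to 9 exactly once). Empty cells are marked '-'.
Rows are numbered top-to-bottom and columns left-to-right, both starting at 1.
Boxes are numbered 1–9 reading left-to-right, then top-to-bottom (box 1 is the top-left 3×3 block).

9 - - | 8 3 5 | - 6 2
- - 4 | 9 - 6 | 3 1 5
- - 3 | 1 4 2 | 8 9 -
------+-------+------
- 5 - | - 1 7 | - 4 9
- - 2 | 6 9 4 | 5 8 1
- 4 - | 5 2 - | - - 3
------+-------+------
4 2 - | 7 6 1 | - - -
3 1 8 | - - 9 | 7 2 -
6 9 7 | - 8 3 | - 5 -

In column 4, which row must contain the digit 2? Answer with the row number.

9

Consider where 2 can go in column 4.
r4c4 is out (box 5 already has a 2).
r8c4 is out (row 8 already has a 2).
So the only cell in column 4 that can hold 2 is r9c4.
That is row 9.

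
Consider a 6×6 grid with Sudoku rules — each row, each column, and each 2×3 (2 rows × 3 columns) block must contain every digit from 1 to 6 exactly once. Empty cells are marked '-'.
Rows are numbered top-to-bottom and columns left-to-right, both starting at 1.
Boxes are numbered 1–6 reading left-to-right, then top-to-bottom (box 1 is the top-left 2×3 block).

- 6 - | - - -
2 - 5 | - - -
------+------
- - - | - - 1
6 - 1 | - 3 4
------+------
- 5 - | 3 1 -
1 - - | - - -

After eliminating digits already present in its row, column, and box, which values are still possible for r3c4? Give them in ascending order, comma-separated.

2,5,6

Row 3 already contains {1}.
Column 4 already contains {3}.
Its 2×3 block (box 4) already contains {1, 3, 4}.
Removing those from 1–6 leaves {2, 5, 6} as the candidates for r3c4.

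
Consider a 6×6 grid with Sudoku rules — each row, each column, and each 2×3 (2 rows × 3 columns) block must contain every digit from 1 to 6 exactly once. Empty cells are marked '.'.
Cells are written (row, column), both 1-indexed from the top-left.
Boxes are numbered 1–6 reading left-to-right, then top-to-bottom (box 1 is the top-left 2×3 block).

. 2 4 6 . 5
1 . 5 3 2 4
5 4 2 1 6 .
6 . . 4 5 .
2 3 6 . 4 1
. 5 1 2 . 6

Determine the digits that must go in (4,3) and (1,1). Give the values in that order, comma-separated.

3,3

For (4,3):
  Row 4 already contains {4, 5, 6}.
  Column 3 already contains {1, 2, 4, 5, 6}.
  Its 2×3 block (box 3) already contains {2, 4, 5, 6}.
  The only value from 1–6 not eliminated is 3, so (4,3) = 3.
For (1,1):
  Row 1 already contains {2, 4, 5, 6}.
  Column 1 already contains {1, 2, 5, 6}.
  Its 2×3 block (box 1) already contains {1, 2, 4, 5}.
  The only value from 1–6 not eliminated is 3, so (1,1) = 3.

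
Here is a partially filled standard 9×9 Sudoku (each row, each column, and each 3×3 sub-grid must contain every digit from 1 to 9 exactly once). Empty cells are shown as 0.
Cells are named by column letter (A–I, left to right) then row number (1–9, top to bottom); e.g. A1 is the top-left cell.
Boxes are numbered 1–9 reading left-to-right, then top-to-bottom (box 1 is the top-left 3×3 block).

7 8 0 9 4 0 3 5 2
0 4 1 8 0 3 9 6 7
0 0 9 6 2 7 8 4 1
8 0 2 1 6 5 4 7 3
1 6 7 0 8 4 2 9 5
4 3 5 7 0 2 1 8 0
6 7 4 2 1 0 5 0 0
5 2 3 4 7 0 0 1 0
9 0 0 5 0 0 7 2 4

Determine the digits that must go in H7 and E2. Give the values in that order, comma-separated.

3,5

For H7:
  Row 7 already contains {1, 2, 4, 5, 6, 7}.
  Column H already contains {1, 2, 4, 5, 6, 7, 8, 9}.
  Its 3×3 block (box 9) already contains {1, 2, 4, 5, 7}.
  The only value from 1–9 not eliminated is 3, so H7 = 3.
For E2:
  Row 2 already contains {1, 3, 4, 6, 7, 8, 9}.
  Column E already contains {1, 2, 4, 6, 7, 8}.
  Its 3×3 block (box 2) already contains {2, 3, 4, 6, 7, 8, 9}.
  The only value from 1–9 not eliminated is 5, so E2 = 5.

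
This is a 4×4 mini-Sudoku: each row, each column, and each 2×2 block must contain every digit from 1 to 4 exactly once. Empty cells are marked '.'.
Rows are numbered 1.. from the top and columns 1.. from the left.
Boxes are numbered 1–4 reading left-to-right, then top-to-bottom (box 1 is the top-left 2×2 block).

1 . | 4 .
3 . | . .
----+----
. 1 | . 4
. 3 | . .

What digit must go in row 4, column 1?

Cell row 4, column 1 itself could take any of {2, 4} by direct elimination.
Consider where 4 can go in box 3.
row 3, column 1 is out (row 3 already has a 4).
So the only cell in box 3 that can hold 4 is row 4, column 1.
Therefore row 4, column 1 = 4.

4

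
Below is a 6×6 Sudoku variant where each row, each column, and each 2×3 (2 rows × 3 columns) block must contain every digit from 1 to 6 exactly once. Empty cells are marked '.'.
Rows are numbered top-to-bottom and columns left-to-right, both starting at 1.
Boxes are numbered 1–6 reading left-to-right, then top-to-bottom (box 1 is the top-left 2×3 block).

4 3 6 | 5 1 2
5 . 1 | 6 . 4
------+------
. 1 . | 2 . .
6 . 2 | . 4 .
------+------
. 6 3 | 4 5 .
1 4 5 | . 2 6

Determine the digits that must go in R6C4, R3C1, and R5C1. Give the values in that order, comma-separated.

For R6C4:
  Row 6 already contains {1, 2, 4, 5, 6}.
  Column 4 already contains {2, 4, 5, 6}.
  Its 2×3 block (box 6) already contains {2, 4, 5, 6}.
  The only value from 1–6 not eliminated is 3, so R6C4 = 3.
For R3C1:
  Row 3 already contains {1, 2}.
  Column 1 already contains {1, 4, 5, 6}.
  Its 2×3 block (box 3) already contains {1, 2, 6}.
  The only value from 1–6 not eliminated is 3, so R3C1 = 3.
For R5C1:
  Row 5 already contains {3, 4, 5, 6}.
  Column 1 already contains {1, 4, 5, 6}.
  Its 2×3 block (box 5) already contains {1, 3, 4, 5, 6}.
  The only value from 1–6 not eliminated is 2, so R5C1 = 2.

3,3,2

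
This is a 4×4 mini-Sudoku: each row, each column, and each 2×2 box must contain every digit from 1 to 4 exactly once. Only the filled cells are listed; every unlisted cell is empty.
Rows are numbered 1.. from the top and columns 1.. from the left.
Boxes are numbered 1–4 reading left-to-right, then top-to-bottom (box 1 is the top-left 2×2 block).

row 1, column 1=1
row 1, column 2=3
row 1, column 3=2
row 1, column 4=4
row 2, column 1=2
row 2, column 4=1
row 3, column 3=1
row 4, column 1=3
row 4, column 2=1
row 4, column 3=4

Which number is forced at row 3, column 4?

3

Cell row 3, column 4 itself could take any of {2, 3} by direct elimination.
Consider where 3 can go in column 4.
row 4, column 4 is out (row 4 already has a 3).
So the only cell in column 4 that can hold 3 is row 3, column 4.
Therefore row 3, column 4 = 3.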